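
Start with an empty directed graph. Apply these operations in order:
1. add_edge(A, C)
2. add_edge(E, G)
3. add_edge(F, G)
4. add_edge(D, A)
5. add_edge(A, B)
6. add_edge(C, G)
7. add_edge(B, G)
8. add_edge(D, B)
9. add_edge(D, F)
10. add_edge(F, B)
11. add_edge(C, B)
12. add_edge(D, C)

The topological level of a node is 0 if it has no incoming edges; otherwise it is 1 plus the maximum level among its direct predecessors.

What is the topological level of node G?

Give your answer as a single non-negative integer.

Op 1: add_edge(A, C). Edges now: 1
Op 2: add_edge(E, G). Edges now: 2
Op 3: add_edge(F, G). Edges now: 3
Op 4: add_edge(D, A). Edges now: 4
Op 5: add_edge(A, B). Edges now: 5
Op 6: add_edge(C, G). Edges now: 6
Op 7: add_edge(B, G). Edges now: 7
Op 8: add_edge(D, B). Edges now: 8
Op 9: add_edge(D, F). Edges now: 9
Op 10: add_edge(F, B). Edges now: 10
Op 11: add_edge(C, B). Edges now: 11
Op 12: add_edge(D, C). Edges now: 12
Compute levels (Kahn BFS):
  sources (in-degree 0): D, E
  process D: level=0
    D->A: in-degree(A)=0, level(A)=1, enqueue
    D->B: in-degree(B)=3, level(B)>=1
    D->C: in-degree(C)=1, level(C)>=1
    D->F: in-degree(F)=0, level(F)=1, enqueue
  process E: level=0
    E->G: in-degree(G)=3, level(G)>=1
  process A: level=1
    A->B: in-degree(B)=2, level(B)>=2
    A->C: in-degree(C)=0, level(C)=2, enqueue
  process F: level=1
    F->B: in-degree(B)=1, level(B)>=2
    F->G: in-degree(G)=2, level(G)>=2
  process C: level=2
    C->B: in-degree(B)=0, level(B)=3, enqueue
    C->G: in-degree(G)=1, level(G)>=3
  process B: level=3
    B->G: in-degree(G)=0, level(G)=4, enqueue
  process G: level=4
All levels: A:1, B:3, C:2, D:0, E:0, F:1, G:4
level(G) = 4

Answer: 4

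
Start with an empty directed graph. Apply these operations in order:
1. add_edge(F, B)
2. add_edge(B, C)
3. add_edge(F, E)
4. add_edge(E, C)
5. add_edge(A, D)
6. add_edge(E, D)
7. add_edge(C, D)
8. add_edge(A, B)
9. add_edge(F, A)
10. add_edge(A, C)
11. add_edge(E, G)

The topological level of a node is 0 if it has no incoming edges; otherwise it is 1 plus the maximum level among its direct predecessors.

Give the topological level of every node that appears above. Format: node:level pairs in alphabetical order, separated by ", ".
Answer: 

Op 1: add_edge(F, B). Edges now: 1
Op 2: add_edge(B, C). Edges now: 2
Op 3: add_edge(F, E). Edges now: 3
Op 4: add_edge(E, C). Edges now: 4
Op 5: add_edge(A, D). Edges now: 5
Op 6: add_edge(E, D). Edges now: 6
Op 7: add_edge(C, D). Edges now: 7
Op 8: add_edge(A, B). Edges now: 8
Op 9: add_edge(F, A). Edges now: 9
Op 10: add_edge(A, C). Edges now: 10
Op 11: add_edge(E, G). Edges now: 11
Compute levels (Kahn BFS):
  sources (in-degree 0): F
  process F: level=0
    F->A: in-degree(A)=0, level(A)=1, enqueue
    F->B: in-degree(B)=1, level(B)>=1
    F->E: in-degree(E)=0, level(E)=1, enqueue
  process A: level=1
    A->B: in-degree(B)=0, level(B)=2, enqueue
    A->C: in-degree(C)=2, level(C)>=2
    A->D: in-degree(D)=2, level(D)>=2
  process E: level=1
    E->C: in-degree(C)=1, level(C)>=2
    E->D: in-degree(D)=1, level(D)>=2
    E->G: in-degree(G)=0, level(G)=2, enqueue
  process B: level=2
    B->C: in-degree(C)=0, level(C)=3, enqueue
  process G: level=2
  process C: level=3
    C->D: in-degree(D)=0, level(D)=4, enqueue
  process D: level=4
All levels: A:1, B:2, C:3, D:4, E:1, F:0, G:2

Answer: A:1, B:2, C:3, D:4, E:1, F:0, G:2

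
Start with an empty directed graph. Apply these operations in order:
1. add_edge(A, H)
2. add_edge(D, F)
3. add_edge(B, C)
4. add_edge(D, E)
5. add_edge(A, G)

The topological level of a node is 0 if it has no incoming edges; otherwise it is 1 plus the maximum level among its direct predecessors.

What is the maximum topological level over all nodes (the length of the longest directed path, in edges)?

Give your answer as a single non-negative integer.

Answer: 1

Derivation:
Op 1: add_edge(A, H). Edges now: 1
Op 2: add_edge(D, F). Edges now: 2
Op 3: add_edge(B, C). Edges now: 3
Op 4: add_edge(D, E). Edges now: 4
Op 5: add_edge(A, G). Edges now: 5
Compute levels (Kahn BFS):
  sources (in-degree 0): A, B, D
  process A: level=0
    A->G: in-degree(G)=0, level(G)=1, enqueue
    A->H: in-degree(H)=0, level(H)=1, enqueue
  process B: level=0
    B->C: in-degree(C)=0, level(C)=1, enqueue
  process D: level=0
    D->E: in-degree(E)=0, level(E)=1, enqueue
    D->F: in-degree(F)=0, level(F)=1, enqueue
  process G: level=1
  process H: level=1
  process C: level=1
  process E: level=1
  process F: level=1
All levels: A:0, B:0, C:1, D:0, E:1, F:1, G:1, H:1
max level = 1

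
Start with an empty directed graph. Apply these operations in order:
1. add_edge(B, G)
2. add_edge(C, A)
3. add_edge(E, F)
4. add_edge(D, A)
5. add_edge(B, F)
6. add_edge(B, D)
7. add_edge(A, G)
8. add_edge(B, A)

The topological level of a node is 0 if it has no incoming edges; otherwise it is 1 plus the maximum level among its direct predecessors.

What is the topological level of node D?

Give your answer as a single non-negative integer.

Op 1: add_edge(B, G). Edges now: 1
Op 2: add_edge(C, A). Edges now: 2
Op 3: add_edge(E, F). Edges now: 3
Op 4: add_edge(D, A). Edges now: 4
Op 5: add_edge(B, F). Edges now: 5
Op 6: add_edge(B, D). Edges now: 6
Op 7: add_edge(A, G). Edges now: 7
Op 8: add_edge(B, A). Edges now: 8
Compute levels (Kahn BFS):
  sources (in-degree 0): B, C, E
  process B: level=0
    B->A: in-degree(A)=2, level(A)>=1
    B->D: in-degree(D)=0, level(D)=1, enqueue
    B->F: in-degree(F)=1, level(F)>=1
    B->G: in-degree(G)=1, level(G)>=1
  process C: level=0
    C->A: in-degree(A)=1, level(A)>=1
  process E: level=0
    E->F: in-degree(F)=0, level(F)=1, enqueue
  process D: level=1
    D->A: in-degree(A)=0, level(A)=2, enqueue
  process F: level=1
  process A: level=2
    A->G: in-degree(G)=0, level(G)=3, enqueue
  process G: level=3
All levels: A:2, B:0, C:0, D:1, E:0, F:1, G:3
level(D) = 1

Answer: 1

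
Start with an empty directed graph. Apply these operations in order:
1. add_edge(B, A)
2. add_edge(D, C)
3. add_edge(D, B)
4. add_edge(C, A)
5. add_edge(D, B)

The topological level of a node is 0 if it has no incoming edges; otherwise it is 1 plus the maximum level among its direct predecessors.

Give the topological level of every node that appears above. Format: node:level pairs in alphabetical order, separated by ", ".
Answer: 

Op 1: add_edge(B, A). Edges now: 1
Op 2: add_edge(D, C). Edges now: 2
Op 3: add_edge(D, B). Edges now: 3
Op 4: add_edge(C, A). Edges now: 4
Op 5: add_edge(D, B) (duplicate, no change). Edges now: 4
Compute levels (Kahn BFS):
  sources (in-degree 0): D
  process D: level=0
    D->B: in-degree(B)=0, level(B)=1, enqueue
    D->C: in-degree(C)=0, level(C)=1, enqueue
  process B: level=1
    B->A: in-degree(A)=1, level(A)>=2
  process C: level=1
    C->A: in-degree(A)=0, level(A)=2, enqueue
  process A: level=2
All levels: A:2, B:1, C:1, D:0

Answer: A:2, B:1, C:1, D:0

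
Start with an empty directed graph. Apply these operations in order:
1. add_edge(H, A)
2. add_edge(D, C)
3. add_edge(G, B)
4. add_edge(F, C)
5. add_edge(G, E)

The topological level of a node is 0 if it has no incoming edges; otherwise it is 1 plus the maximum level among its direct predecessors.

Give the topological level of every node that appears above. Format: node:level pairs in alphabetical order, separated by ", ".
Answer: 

Op 1: add_edge(H, A). Edges now: 1
Op 2: add_edge(D, C). Edges now: 2
Op 3: add_edge(G, B). Edges now: 3
Op 4: add_edge(F, C). Edges now: 4
Op 5: add_edge(G, E). Edges now: 5
Compute levels (Kahn BFS):
  sources (in-degree 0): D, F, G, H
  process D: level=0
    D->C: in-degree(C)=1, level(C)>=1
  process F: level=0
    F->C: in-degree(C)=0, level(C)=1, enqueue
  process G: level=0
    G->B: in-degree(B)=0, level(B)=1, enqueue
    G->E: in-degree(E)=0, level(E)=1, enqueue
  process H: level=0
    H->A: in-degree(A)=0, level(A)=1, enqueue
  process C: level=1
  process B: level=1
  process E: level=1
  process A: level=1
All levels: A:1, B:1, C:1, D:0, E:1, F:0, G:0, H:0

Answer: A:1, B:1, C:1, D:0, E:1, F:0, G:0, H:0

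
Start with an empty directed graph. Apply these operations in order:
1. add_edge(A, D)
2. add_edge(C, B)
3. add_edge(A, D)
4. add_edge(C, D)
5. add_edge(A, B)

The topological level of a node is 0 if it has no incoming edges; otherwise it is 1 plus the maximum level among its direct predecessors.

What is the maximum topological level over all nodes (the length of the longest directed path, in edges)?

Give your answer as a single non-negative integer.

Op 1: add_edge(A, D). Edges now: 1
Op 2: add_edge(C, B). Edges now: 2
Op 3: add_edge(A, D) (duplicate, no change). Edges now: 2
Op 4: add_edge(C, D). Edges now: 3
Op 5: add_edge(A, B). Edges now: 4
Compute levels (Kahn BFS):
  sources (in-degree 0): A, C
  process A: level=0
    A->B: in-degree(B)=1, level(B)>=1
    A->D: in-degree(D)=1, level(D)>=1
  process C: level=0
    C->B: in-degree(B)=0, level(B)=1, enqueue
    C->D: in-degree(D)=0, level(D)=1, enqueue
  process B: level=1
  process D: level=1
All levels: A:0, B:1, C:0, D:1
max level = 1

Answer: 1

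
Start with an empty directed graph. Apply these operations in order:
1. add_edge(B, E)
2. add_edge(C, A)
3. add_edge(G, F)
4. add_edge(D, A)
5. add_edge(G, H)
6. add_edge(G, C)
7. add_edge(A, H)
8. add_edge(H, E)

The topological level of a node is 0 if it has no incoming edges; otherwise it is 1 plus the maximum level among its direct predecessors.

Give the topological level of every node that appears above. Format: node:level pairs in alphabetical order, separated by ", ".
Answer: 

Op 1: add_edge(B, E). Edges now: 1
Op 2: add_edge(C, A). Edges now: 2
Op 3: add_edge(G, F). Edges now: 3
Op 4: add_edge(D, A). Edges now: 4
Op 5: add_edge(G, H). Edges now: 5
Op 6: add_edge(G, C). Edges now: 6
Op 7: add_edge(A, H). Edges now: 7
Op 8: add_edge(H, E). Edges now: 8
Compute levels (Kahn BFS):
  sources (in-degree 0): B, D, G
  process B: level=0
    B->E: in-degree(E)=1, level(E)>=1
  process D: level=0
    D->A: in-degree(A)=1, level(A)>=1
  process G: level=0
    G->C: in-degree(C)=0, level(C)=1, enqueue
    G->F: in-degree(F)=0, level(F)=1, enqueue
    G->H: in-degree(H)=1, level(H)>=1
  process C: level=1
    C->A: in-degree(A)=0, level(A)=2, enqueue
  process F: level=1
  process A: level=2
    A->H: in-degree(H)=0, level(H)=3, enqueue
  process H: level=3
    H->E: in-degree(E)=0, level(E)=4, enqueue
  process E: level=4
All levels: A:2, B:0, C:1, D:0, E:4, F:1, G:0, H:3

Answer: A:2, B:0, C:1, D:0, E:4, F:1, G:0, H:3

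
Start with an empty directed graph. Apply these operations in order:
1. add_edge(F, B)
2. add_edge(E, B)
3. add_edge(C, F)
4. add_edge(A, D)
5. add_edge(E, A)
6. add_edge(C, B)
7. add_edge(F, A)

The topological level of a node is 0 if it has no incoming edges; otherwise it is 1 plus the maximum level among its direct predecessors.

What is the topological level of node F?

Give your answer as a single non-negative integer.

Op 1: add_edge(F, B). Edges now: 1
Op 2: add_edge(E, B). Edges now: 2
Op 3: add_edge(C, F). Edges now: 3
Op 4: add_edge(A, D). Edges now: 4
Op 5: add_edge(E, A). Edges now: 5
Op 6: add_edge(C, B). Edges now: 6
Op 7: add_edge(F, A). Edges now: 7
Compute levels (Kahn BFS):
  sources (in-degree 0): C, E
  process C: level=0
    C->B: in-degree(B)=2, level(B)>=1
    C->F: in-degree(F)=0, level(F)=1, enqueue
  process E: level=0
    E->A: in-degree(A)=1, level(A)>=1
    E->B: in-degree(B)=1, level(B)>=1
  process F: level=1
    F->A: in-degree(A)=0, level(A)=2, enqueue
    F->B: in-degree(B)=0, level(B)=2, enqueue
  process A: level=2
    A->D: in-degree(D)=0, level(D)=3, enqueue
  process B: level=2
  process D: level=3
All levels: A:2, B:2, C:0, D:3, E:0, F:1
level(F) = 1

Answer: 1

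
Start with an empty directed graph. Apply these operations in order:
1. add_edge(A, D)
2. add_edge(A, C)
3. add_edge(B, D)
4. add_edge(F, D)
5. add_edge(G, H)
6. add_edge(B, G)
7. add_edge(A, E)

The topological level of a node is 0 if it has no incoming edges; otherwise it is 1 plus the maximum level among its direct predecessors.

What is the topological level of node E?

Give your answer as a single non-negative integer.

Op 1: add_edge(A, D). Edges now: 1
Op 2: add_edge(A, C). Edges now: 2
Op 3: add_edge(B, D). Edges now: 3
Op 4: add_edge(F, D). Edges now: 4
Op 5: add_edge(G, H). Edges now: 5
Op 6: add_edge(B, G). Edges now: 6
Op 7: add_edge(A, E). Edges now: 7
Compute levels (Kahn BFS):
  sources (in-degree 0): A, B, F
  process A: level=0
    A->C: in-degree(C)=0, level(C)=1, enqueue
    A->D: in-degree(D)=2, level(D)>=1
    A->E: in-degree(E)=0, level(E)=1, enqueue
  process B: level=0
    B->D: in-degree(D)=1, level(D)>=1
    B->G: in-degree(G)=0, level(G)=1, enqueue
  process F: level=0
    F->D: in-degree(D)=0, level(D)=1, enqueue
  process C: level=1
  process E: level=1
  process G: level=1
    G->H: in-degree(H)=0, level(H)=2, enqueue
  process D: level=1
  process H: level=2
All levels: A:0, B:0, C:1, D:1, E:1, F:0, G:1, H:2
level(E) = 1

Answer: 1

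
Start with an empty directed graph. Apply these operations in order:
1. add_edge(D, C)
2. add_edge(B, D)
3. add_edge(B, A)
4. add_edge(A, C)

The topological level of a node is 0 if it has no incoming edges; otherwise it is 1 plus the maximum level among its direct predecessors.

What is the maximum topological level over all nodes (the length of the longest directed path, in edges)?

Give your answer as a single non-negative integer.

Op 1: add_edge(D, C). Edges now: 1
Op 2: add_edge(B, D). Edges now: 2
Op 3: add_edge(B, A). Edges now: 3
Op 4: add_edge(A, C). Edges now: 4
Compute levels (Kahn BFS):
  sources (in-degree 0): B
  process B: level=0
    B->A: in-degree(A)=0, level(A)=1, enqueue
    B->D: in-degree(D)=0, level(D)=1, enqueue
  process A: level=1
    A->C: in-degree(C)=1, level(C)>=2
  process D: level=1
    D->C: in-degree(C)=0, level(C)=2, enqueue
  process C: level=2
All levels: A:1, B:0, C:2, D:1
max level = 2

Answer: 2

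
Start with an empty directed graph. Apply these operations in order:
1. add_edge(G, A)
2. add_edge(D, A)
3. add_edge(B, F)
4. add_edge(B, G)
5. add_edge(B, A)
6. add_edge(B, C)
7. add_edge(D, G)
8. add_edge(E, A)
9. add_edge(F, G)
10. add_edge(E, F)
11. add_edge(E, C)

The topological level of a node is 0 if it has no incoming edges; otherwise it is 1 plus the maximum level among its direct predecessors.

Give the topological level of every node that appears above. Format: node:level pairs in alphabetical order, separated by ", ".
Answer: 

Answer: A:3, B:0, C:1, D:0, E:0, F:1, G:2

Derivation:
Op 1: add_edge(G, A). Edges now: 1
Op 2: add_edge(D, A). Edges now: 2
Op 3: add_edge(B, F). Edges now: 3
Op 4: add_edge(B, G). Edges now: 4
Op 5: add_edge(B, A). Edges now: 5
Op 6: add_edge(B, C). Edges now: 6
Op 7: add_edge(D, G). Edges now: 7
Op 8: add_edge(E, A). Edges now: 8
Op 9: add_edge(F, G). Edges now: 9
Op 10: add_edge(E, F). Edges now: 10
Op 11: add_edge(E, C). Edges now: 11
Compute levels (Kahn BFS):
  sources (in-degree 0): B, D, E
  process B: level=0
    B->A: in-degree(A)=3, level(A)>=1
    B->C: in-degree(C)=1, level(C)>=1
    B->F: in-degree(F)=1, level(F)>=1
    B->G: in-degree(G)=2, level(G)>=1
  process D: level=0
    D->A: in-degree(A)=2, level(A)>=1
    D->G: in-degree(G)=1, level(G)>=1
  process E: level=0
    E->A: in-degree(A)=1, level(A)>=1
    E->C: in-degree(C)=0, level(C)=1, enqueue
    E->F: in-degree(F)=0, level(F)=1, enqueue
  process C: level=1
  process F: level=1
    F->G: in-degree(G)=0, level(G)=2, enqueue
  process G: level=2
    G->A: in-degree(A)=0, level(A)=3, enqueue
  process A: level=3
All levels: A:3, B:0, C:1, D:0, E:0, F:1, G:2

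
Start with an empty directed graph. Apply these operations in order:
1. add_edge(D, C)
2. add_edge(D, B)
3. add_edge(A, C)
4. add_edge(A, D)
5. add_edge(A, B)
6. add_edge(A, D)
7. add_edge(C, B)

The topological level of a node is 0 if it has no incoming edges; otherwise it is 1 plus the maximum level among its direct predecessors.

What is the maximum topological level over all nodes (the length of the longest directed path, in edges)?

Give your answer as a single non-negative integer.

Op 1: add_edge(D, C). Edges now: 1
Op 2: add_edge(D, B). Edges now: 2
Op 3: add_edge(A, C). Edges now: 3
Op 4: add_edge(A, D). Edges now: 4
Op 5: add_edge(A, B). Edges now: 5
Op 6: add_edge(A, D) (duplicate, no change). Edges now: 5
Op 7: add_edge(C, B). Edges now: 6
Compute levels (Kahn BFS):
  sources (in-degree 0): A
  process A: level=0
    A->B: in-degree(B)=2, level(B)>=1
    A->C: in-degree(C)=1, level(C)>=1
    A->D: in-degree(D)=0, level(D)=1, enqueue
  process D: level=1
    D->B: in-degree(B)=1, level(B)>=2
    D->C: in-degree(C)=0, level(C)=2, enqueue
  process C: level=2
    C->B: in-degree(B)=0, level(B)=3, enqueue
  process B: level=3
All levels: A:0, B:3, C:2, D:1
max level = 3

Answer: 3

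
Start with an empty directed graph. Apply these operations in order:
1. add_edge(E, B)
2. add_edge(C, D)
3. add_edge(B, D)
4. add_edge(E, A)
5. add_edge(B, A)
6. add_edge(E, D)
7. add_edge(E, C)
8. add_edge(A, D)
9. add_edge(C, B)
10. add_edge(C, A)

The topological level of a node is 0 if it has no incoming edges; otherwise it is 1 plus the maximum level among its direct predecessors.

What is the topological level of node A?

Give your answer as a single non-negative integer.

Op 1: add_edge(E, B). Edges now: 1
Op 2: add_edge(C, D). Edges now: 2
Op 3: add_edge(B, D). Edges now: 3
Op 4: add_edge(E, A). Edges now: 4
Op 5: add_edge(B, A). Edges now: 5
Op 6: add_edge(E, D). Edges now: 6
Op 7: add_edge(E, C). Edges now: 7
Op 8: add_edge(A, D). Edges now: 8
Op 9: add_edge(C, B). Edges now: 9
Op 10: add_edge(C, A). Edges now: 10
Compute levels (Kahn BFS):
  sources (in-degree 0): E
  process E: level=0
    E->A: in-degree(A)=2, level(A)>=1
    E->B: in-degree(B)=1, level(B)>=1
    E->C: in-degree(C)=0, level(C)=1, enqueue
    E->D: in-degree(D)=3, level(D)>=1
  process C: level=1
    C->A: in-degree(A)=1, level(A)>=2
    C->B: in-degree(B)=0, level(B)=2, enqueue
    C->D: in-degree(D)=2, level(D)>=2
  process B: level=2
    B->A: in-degree(A)=0, level(A)=3, enqueue
    B->D: in-degree(D)=1, level(D)>=3
  process A: level=3
    A->D: in-degree(D)=0, level(D)=4, enqueue
  process D: level=4
All levels: A:3, B:2, C:1, D:4, E:0
level(A) = 3

Answer: 3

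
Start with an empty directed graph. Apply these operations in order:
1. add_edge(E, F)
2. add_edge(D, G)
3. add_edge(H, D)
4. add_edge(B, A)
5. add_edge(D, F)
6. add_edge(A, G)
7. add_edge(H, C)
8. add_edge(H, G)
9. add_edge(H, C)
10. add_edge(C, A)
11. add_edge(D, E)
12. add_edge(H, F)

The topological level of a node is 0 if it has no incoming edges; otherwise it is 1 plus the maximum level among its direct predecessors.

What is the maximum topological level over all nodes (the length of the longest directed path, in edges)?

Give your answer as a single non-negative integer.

Op 1: add_edge(E, F). Edges now: 1
Op 2: add_edge(D, G). Edges now: 2
Op 3: add_edge(H, D). Edges now: 3
Op 4: add_edge(B, A). Edges now: 4
Op 5: add_edge(D, F). Edges now: 5
Op 6: add_edge(A, G). Edges now: 6
Op 7: add_edge(H, C). Edges now: 7
Op 8: add_edge(H, G). Edges now: 8
Op 9: add_edge(H, C) (duplicate, no change). Edges now: 8
Op 10: add_edge(C, A). Edges now: 9
Op 11: add_edge(D, E). Edges now: 10
Op 12: add_edge(H, F). Edges now: 11
Compute levels (Kahn BFS):
  sources (in-degree 0): B, H
  process B: level=0
    B->A: in-degree(A)=1, level(A)>=1
  process H: level=0
    H->C: in-degree(C)=0, level(C)=1, enqueue
    H->D: in-degree(D)=0, level(D)=1, enqueue
    H->F: in-degree(F)=2, level(F)>=1
    H->G: in-degree(G)=2, level(G)>=1
  process C: level=1
    C->A: in-degree(A)=0, level(A)=2, enqueue
  process D: level=1
    D->E: in-degree(E)=0, level(E)=2, enqueue
    D->F: in-degree(F)=1, level(F)>=2
    D->G: in-degree(G)=1, level(G)>=2
  process A: level=2
    A->G: in-degree(G)=0, level(G)=3, enqueue
  process E: level=2
    E->F: in-degree(F)=0, level(F)=3, enqueue
  process G: level=3
  process F: level=3
All levels: A:2, B:0, C:1, D:1, E:2, F:3, G:3, H:0
max level = 3

Answer: 3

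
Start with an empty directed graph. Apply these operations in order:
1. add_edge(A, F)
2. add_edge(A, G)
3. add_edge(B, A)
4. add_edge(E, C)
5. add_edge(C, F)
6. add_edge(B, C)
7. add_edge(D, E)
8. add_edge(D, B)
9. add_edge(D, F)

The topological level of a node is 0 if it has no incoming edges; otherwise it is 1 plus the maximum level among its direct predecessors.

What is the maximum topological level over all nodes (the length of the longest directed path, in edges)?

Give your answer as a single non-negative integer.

Answer: 3

Derivation:
Op 1: add_edge(A, F). Edges now: 1
Op 2: add_edge(A, G). Edges now: 2
Op 3: add_edge(B, A). Edges now: 3
Op 4: add_edge(E, C). Edges now: 4
Op 5: add_edge(C, F). Edges now: 5
Op 6: add_edge(B, C). Edges now: 6
Op 7: add_edge(D, E). Edges now: 7
Op 8: add_edge(D, B). Edges now: 8
Op 9: add_edge(D, F). Edges now: 9
Compute levels (Kahn BFS):
  sources (in-degree 0): D
  process D: level=0
    D->B: in-degree(B)=0, level(B)=1, enqueue
    D->E: in-degree(E)=0, level(E)=1, enqueue
    D->F: in-degree(F)=2, level(F)>=1
  process B: level=1
    B->A: in-degree(A)=0, level(A)=2, enqueue
    B->C: in-degree(C)=1, level(C)>=2
  process E: level=1
    E->C: in-degree(C)=0, level(C)=2, enqueue
  process A: level=2
    A->F: in-degree(F)=1, level(F)>=3
    A->G: in-degree(G)=0, level(G)=3, enqueue
  process C: level=2
    C->F: in-degree(F)=0, level(F)=3, enqueue
  process G: level=3
  process F: level=3
All levels: A:2, B:1, C:2, D:0, E:1, F:3, G:3
max level = 3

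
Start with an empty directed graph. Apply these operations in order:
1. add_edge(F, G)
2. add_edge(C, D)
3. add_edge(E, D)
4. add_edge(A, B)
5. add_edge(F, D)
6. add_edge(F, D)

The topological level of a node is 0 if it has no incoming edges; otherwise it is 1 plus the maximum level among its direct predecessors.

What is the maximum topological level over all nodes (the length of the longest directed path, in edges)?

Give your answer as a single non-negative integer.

Answer: 1

Derivation:
Op 1: add_edge(F, G). Edges now: 1
Op 2: add_edge(C, D). Edges now: 2
Op 3: add_edge(E, D). Edges now: 3
Op 4: add_edge(A, B). Edges now: 4
Op 5: add_edge(F, D). Edges now: 5
Op 6: add_edge(F, D) (duplicate, no change). Edges now: 5
Compute levels (Kahn BFS):
  sources (in-degree 0): A, C, E, F
  process A: level=0
    A->B: in-degree(B)=0, level(B)=1, enqueue
  process C: level=0
    C->D: in-degree(D)=2, level(D)>=1
  process E: level=0
    E->D: in-degree(D)=1, level(D)>=1
  process F: level=0
    F->D: in-degree(D)=0, level(D)=1, enqueue
    F->G: in-degree(G)=0, level(G)=1, enqueue
  process B: level=1
  process D: level=1
  process G: level=1
All levels: A:0, B:1, C:0, D:1, E:0, F:0, G:1
max level = 1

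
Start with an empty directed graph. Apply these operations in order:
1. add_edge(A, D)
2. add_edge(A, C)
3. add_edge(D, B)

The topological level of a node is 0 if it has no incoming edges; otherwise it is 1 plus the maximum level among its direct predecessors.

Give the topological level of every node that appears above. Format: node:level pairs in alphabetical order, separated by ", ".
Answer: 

Op 1: add_edge(A, D). Edges now: 1
Op 2: add_edge(A, C). Edges now: 2
Op 3: add_edge(D, B). Edges now: 3
Compute levels (Kahn BFS):
  sources (in-degree 0): A
  process A: level=0
    A->C: in-degree(C)=0, level(C)=1, enqueue
    A->D: in-degree(D)=0, level(D)=1, enqueue
  process C: level=1
  process D: level=1
    D->B: in-degree(B)=0, level(B)=2, enqueue
  process B: level=2
All levels: A:0, B:2, C:1, D:1

Answer: A:0, B:2, C:1, D:1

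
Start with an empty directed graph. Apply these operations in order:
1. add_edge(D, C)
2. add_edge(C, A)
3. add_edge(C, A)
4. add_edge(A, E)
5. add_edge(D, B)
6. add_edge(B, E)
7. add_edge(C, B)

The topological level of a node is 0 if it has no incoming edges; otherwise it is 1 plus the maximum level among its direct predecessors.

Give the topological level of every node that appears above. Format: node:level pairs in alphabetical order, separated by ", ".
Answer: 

Op 1: add_edge(D, C). Edges now: 1
Op 2: add_edge(C, A). Edges now: 2
Op 3: add_edge(C, A) (duplicate, no change). Edges now: 2
Op 4: add_edge(A, E). Edges now: 3
Op 5: add_edge(D, B). Edges now: 4
Op 6: add_edge(B, E). Edges now: 5
Op 7: add_edge(C, B). Edges now: 6
Compute levels (Kahn BFS):
  sources (in-degree 0): D
  process D: level=0
    D->B: in-degree(B)=1, level(B)>=1
    D->C: in-degree(C)=0, level(C)=1, enqueue
  process C: level=1
    C->A: in-degree(A)=0, level(A)=2, enqueue
    C->B: in-degree(B)=0, level(B)=2, enqueue
  process A: level=2
    A->E: in-degree(E)=1, level(E)>=3
  process B: level=2
    B->E: in-degree(E)=0, level(E)=3, enqueue
  process E: level=3
All levels: A:2, B:2, C:1, D:0, E:3

Answer: A:2, B:2, C:1, D:0, E:3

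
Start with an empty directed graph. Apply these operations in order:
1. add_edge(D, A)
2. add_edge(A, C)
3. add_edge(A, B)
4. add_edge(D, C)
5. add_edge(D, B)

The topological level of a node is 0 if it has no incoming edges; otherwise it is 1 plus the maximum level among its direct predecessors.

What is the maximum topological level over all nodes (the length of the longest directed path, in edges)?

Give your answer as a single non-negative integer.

Answer: 2

Derivation:
Op 1: add_edge(D, A). Edges now: 1
Op 2: add_edge(A, C). Edges now: 2
Op 3: add_edge(A, B). Edges now: 3
Op 4: add_edge(D, C). Edges now: 4
Op 5: add_edge(D, B). Edges now: 5
Compute levels (Kahn BFS):
  sources (in-degree 0): D
  process D: level=0
    D->A: in-degree(A)=0, level(A)=1, enqueue
    D->B: in-degree(B)=1, level(B)>=1
    D->C: in-degree(C)=1, level(C)>=1
  process A: level=1
    A->B: in-degree(B)=0, level(B)=2, enqueue
    A->C: in-degree(C)=0, level(C)=2, enqueue
  process B: level=2
  process C: level=2
All levels: A:1, B:2, C:2, D:0
max level = 2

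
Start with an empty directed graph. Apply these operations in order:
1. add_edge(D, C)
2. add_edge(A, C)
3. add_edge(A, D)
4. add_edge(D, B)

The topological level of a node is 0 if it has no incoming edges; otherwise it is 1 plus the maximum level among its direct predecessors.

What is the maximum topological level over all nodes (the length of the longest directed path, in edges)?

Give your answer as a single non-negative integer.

Answer: 2

Derivation:
Op 1: add_edge(D, C). Edges now: 1
Op 2: add_edge(A, C). Edges now: 2
Op 3: add_edge(A, D). Edges now: 3
Op 4: add_edge(D, B). Edges now: 4
Compute levels (Kahn BFS):
  sources (in-degree 0): A
  process A: level=0
    A->C: in-degree(C)=1, level(C)>=1
    A->D: in-degree(D)=0, level(D)=1, enqueue
  process D: level=1
    D->B: in-degree(B)=0, level(B)=2, enqueue
    D->C: in-degree(C)=0, level(C)=2, enqueue
  process B: level=2
  process C: level=2
All levels: A:0, B:2, C:2, D:1
max level = 2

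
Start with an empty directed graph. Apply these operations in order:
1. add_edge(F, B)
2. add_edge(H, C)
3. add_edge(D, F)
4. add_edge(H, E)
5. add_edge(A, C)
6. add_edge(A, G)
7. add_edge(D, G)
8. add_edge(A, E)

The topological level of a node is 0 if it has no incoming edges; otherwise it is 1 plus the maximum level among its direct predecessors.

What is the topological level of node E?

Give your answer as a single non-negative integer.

Answer: 1

Derivation:
Op 1: add_edge(F, B). Edges now: 1
Op 2: add_edge(H, C). Edges now: 2
Op 3: add_edge(D, F). Edges now: 3
Op 4: add_edge(H, E). Edges now: 4
Op 5: add_edge(A, C). Edges now: 5
Op 6: add_edge(A, G). Edges now: 6
Op 7: add_edge(D, G). Edges now: 7
Op 8: add_edge(A, E). Edges now: 8
Compute levels (Kahn BFS):
  sources (in-degree 0): A, D, H
  process A: level=0
    A->C: in-degree(C)=1, level(C)>=1
    A->E: in-degree(E)=1, level(E)>=1
    A->G: in-degree(G)=1, level(G)>=1
  process D: level=0
    D->F: in-degree(F)=0, level(F)=1, enqueue
    D->G: in-degree(G)=0, level(G)=1, enqueue
  process H: level=0
    H->C: in-degree(C)=0, level(C)=1, enqueue
    H->E: in-degree(E)=0, level(E)=1, enqueue
  process F: level=1
    F->B: in-degree(B)=0, level(B)=2, enqueue
  process G: level=1
  process C: level=1
  process E: level=1
  process B: level=2
All levels: A:0, B:2, C:1, D:0, E:1, F:1, G:1, H:0
level(E) = 1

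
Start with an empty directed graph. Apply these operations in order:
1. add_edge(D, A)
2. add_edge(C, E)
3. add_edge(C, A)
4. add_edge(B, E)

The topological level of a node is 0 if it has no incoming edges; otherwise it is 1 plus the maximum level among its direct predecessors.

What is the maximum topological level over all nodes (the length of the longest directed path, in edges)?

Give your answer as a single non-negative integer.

Answer: 1

Derivation:
Op 1: add_edge(D, A). Edges now: 1
Op 2: add_edge(C, E). Edges now: 2
Op 3: add_edge(C, A). Edges now: 3
Op 4: add_edge(B, E). Edges now: 4
Compute levels (Kahn BFS):
  sources (in-degree 0): B, C, D
  process B: level=0
    B->E: in-degree(E)=1, level(E)>=1
  process C: level=0
    C->A: in-degree(A)=1, level(A)>=1
    C->E: in-degree(E)=0, level(E)=1, enqueue
  process D: level=0
    D->A: in-degree(A)=0, level(A)=1, enqueue
  process E: level=1
  process A: level=1
All levels: A:1, B:0, C:0, D:0, E:1
max level = 1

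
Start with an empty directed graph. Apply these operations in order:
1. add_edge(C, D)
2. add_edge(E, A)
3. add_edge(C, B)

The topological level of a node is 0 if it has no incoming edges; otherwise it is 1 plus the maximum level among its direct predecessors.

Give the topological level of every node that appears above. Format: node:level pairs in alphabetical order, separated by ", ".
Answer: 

Op 1: add_edge(C, D). Edges now: 1
Op 2: add_edge(E, A). Edges now: 2
Op 3: add_edge(C, B). Edges now: 3
Compute levels (Kahn BFS):
  sources (in-degree 0): C, E
  process C: level=0
    C->B: in-degree(B)=0, level(B)=1, enqueue
    C->D: in-degree(D)=0, level(D)=1, enqueue
  process E: level=0
    E->A: in-degree(A)=0, level(A)=1, enqueue
  process B: level=1
  process D: level=1
  process A: level=1
All levels: A:1, B:1, C:0, D:1, E:0

Answer: A:1, B:1, C:0, D:1, E:0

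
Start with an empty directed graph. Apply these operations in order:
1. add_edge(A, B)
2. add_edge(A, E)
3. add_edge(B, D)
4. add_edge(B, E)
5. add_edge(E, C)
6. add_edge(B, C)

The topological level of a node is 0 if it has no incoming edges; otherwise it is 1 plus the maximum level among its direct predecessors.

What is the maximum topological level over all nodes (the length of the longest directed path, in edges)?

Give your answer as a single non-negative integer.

Answer: 3

Derivation:
Op 1: add_edge(A, B). Edges now: 1
Op 2: add_edge(A, E). Edges now: 2
Op 3: add_edge(B, D). Edges now: 3
Op 4: add_edge(B, E). Edges now: 4
Op 5: add_edge(E, C). Edges now: 5
Op 6: add_edge(B, C). Edges now: 6
Compute levels (Kahn BFS):
  sources (in-degree 0): A
  process A: level=0
    A->B: in-degree(B)=0, level(B)=1, enqueue
    A->E: in-degree(E)=1, level(E)>=1
  process B: level=1
    B->C: in-degree(C)=1, level(C)>=2
    B->D: in-degree(D)=0, level(D)=2, enqueue
    B->E: in-degree(E)=0, level(E)=2, enqueue
  process D: level=2
  process E: level=2
    E->C: in-degree(C)=0, level(C)=3, enqueue
  process C: level=3
All levels: A:0, B:1, C:3, D:2, E:2
max level = 3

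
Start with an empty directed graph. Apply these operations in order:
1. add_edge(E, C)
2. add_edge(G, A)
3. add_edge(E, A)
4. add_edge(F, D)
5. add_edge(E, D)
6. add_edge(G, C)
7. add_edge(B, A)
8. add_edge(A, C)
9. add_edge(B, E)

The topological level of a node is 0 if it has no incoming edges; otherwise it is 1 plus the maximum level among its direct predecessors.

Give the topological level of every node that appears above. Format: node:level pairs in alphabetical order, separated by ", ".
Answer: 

Answer: A:2, B:0, C:3, D:2, E:1, F:0, G:0

Derivation:
Op 1: add_edge(E, C). Edges now: 1
Op 2: add_edge(G, A). Edges now: 2
Op 3: add_edge(E, A). Edges now: 3
Op 4: add_edge(F, D). Edges now: 4
Op 5: add_edge(E, D). Edges now: 5
Op 6: add_edge(G, C). Edges now: 6
Op 7: add_edge(B, A). Edges now: 7
Op 8: add_edge(A, C). Edges now: 8
Op 9: add_edge(B, E). Edges now: 9
Compute levels (Kahn BFS):
  sources (in-degree 0): B, F, G
  process B: level=0
    B->A: in-degree(A)=2, level(A)>=1
    B->E: in-degree(E)=0, level(E)=1, enqueue
  process F: level=0
    F->D: in-degree(D)=1, level(D)>=1
  process G: level=0
    G->A: in-degree(A)=1, level(A)>=1
    G->C: in-degree(C)=2, level(C)>=1
  process E: level=1
    E->A: in-degree(A)=0, level(A)=2, enqueue
    E->C: in-degree(C)=1, level(C)>=2
    E->D: in-degree(D)=0, level(D)=2, enqueue
  process A: level=2
    A->C: in-degree(C)=0, level(C)=3, enqueue
  process D: level=2
  process C: level=3
All levels: A:2, B:0, C:3, D:2, E:1, F:0, G:0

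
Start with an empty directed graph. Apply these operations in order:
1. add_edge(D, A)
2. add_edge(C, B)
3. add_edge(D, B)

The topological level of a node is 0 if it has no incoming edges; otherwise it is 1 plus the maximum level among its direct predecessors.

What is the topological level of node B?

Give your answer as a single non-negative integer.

Op 1: add_edge(D, A). Edges now: 1
Op 2: add_edge(C, B). Edges now: 2
Op 3: add_edge(D, B). Edges now: 3
Compute levels (Kahn BFS):
  sources (in-degree 0): C, D
  process C: level=0
    C->B: in-degree(B)=1, level(B)>=1
  process D: level=0
    D->A: in-degree(A)=0, level(A)=1, enqueue
    D->B: in-degree(B)=0, level(B)=1, enqueue
  process A: level=1
  process B: level=1
All levels: A:1, B:1, C:0, D:0
level(B) = 1

Answer: 1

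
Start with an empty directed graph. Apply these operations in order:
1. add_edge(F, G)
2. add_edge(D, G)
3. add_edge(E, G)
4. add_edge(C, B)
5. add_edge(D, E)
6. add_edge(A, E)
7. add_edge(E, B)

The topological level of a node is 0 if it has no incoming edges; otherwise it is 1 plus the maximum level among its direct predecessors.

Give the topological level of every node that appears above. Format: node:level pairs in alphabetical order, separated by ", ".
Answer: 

Op 1: add_edge(F, G). Edges now: 1
Op 2: add_edge(D, G). Edges now: 2
Op 3: add_edge(E, G). Edges now: 3
Op 4: add_edge(C, B). Edges now: 4
Op 5: add_edge(D, E). Edges now: 5
Op 6: add_edge(A, E). Edges now: 6
Op 7: add_edge(E, B). Edges now: 7
Compute levels (Kahn BFS):
  sources (in-degree 0): A, C, D, F
  process A: level=0
    A->E: in-degree(E)=1, level(E)>=1
  process C: level=0
    C->B: in-degree(B)=1, level(B)>=1
  process D: level=0
    D->E: in-degree(E)=0, level(E)=1, enqueue
    D->G: in-degree(G)=2, level(G)>=1
  process F: level=0
    F->G: in-degree(G)=1, level(G)>=1
  process E: level=1
    E->B: in-degree(B)=0, level(B)=2, enqueue
    E->G: in-degree(G)=0, level(G)=2, enqueue
  process B: level=2
  process G: level=2
All levels: A:0, B:2, C:0, D:0, E:1, F:0, G:2

Answer: A:0, B:2, C:0, D:0, E:1, F:0, G:2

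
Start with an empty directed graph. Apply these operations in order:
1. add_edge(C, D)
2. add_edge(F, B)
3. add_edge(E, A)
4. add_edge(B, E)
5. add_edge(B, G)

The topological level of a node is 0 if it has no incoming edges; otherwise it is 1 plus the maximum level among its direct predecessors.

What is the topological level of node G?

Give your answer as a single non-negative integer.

Answer: 2

Derivation:
Op 1: add_edge(C, D). Edges now: 1
Op 2: add_edge(F, B). Edges now: 2
Op 3: add_edge(E, A). Edges now: 3
Op 4: add_edge(B, E). Edges now: 4
Op 5: add_edge(B, G). Edges now: 5
Compute levels (Kahn BFS):
  sources (in-degree 0): C, F
  process C: level=0
    C->D: in-degree(D)=0, level(D)=1, enqueue
  process F: level=0
    F->B: in-degree(B)=0, level(B)=1, enqueue
  process D: level=1
  process B: level=1
    B->E: in-degree(E)=0, level(E)=2, enqueue
    B->G: in-degree(G)=0, level(G)=2, enqueue
  process E: level=2
    E->A: in-degree(A)=0, level(A)=3, enqueue
  process G: level=2
  process A: level=3
All levels: A:3, B:1, C:0, D:1, E:2, F:0, G:2
level(G) = 2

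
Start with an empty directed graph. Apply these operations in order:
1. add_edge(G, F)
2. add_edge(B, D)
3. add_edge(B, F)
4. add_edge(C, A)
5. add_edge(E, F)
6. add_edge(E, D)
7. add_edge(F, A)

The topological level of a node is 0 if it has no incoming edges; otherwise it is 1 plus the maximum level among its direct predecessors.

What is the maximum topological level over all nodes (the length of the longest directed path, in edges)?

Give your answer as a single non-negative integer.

Op 1: add_edge(G, F). Edges now: 1
Op 2: add_edge(B, D). Edges now: 2
Op 3: add_edge(B, F). Edges now: 3
Op 4: add_edge(C, A). Edges now: 4
Op 5: add_edge(E, F). Edges now: 5
Op 6: add_edge(E, D). Edges now: 6
Op 7: add_edge(F, A). Edges now: 7
Compute levels (Kahn BFS):
  sources (in-degree 0): B, C, E, G
  process B: level=0
    B->D: in-degree(D)=1, level(D)>=1
    B->F: in-degree(F)=2, level(F)>=1
  process C: level=0
    C->A: in-degree(A)=1, level(A)>=1
  process E: level=0
    E->D: in-degree(D)=0, level(D)=1, enqueue
    E->F: in-degree(F)=1, level(F)>=1
  process G: level=0
    G->F: in-degree(F)=0, level(F)=1, enqueue
  process D: level=1
  process F: level=1
    F->A: in-degree(A)=0, level(A)=2, enqueue
  process A: level=2
All levels: A:2, B:0, C:0, D:1, E:0, F:1, G:0
max level = 2

Answer: 2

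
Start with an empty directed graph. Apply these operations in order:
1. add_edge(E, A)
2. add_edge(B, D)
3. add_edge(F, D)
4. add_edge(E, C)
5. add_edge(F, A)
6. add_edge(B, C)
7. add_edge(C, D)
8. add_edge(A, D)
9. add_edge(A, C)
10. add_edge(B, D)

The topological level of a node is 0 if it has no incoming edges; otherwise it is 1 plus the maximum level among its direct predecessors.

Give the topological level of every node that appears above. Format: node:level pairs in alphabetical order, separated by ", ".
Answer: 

Op 1: add_edge(E, A). Edges now: 1
Op 2: add_edge(B, D). Edges now: 2
Op 3: add_edge(F, D). Edges now: 3
Op 4: add_edge(E, C). Edges now: 4
Op 5: add_edge(F, A). Edges now: 5
Op 6: add_edge(B, C). Edges now: 6
Op 7: add_edge(C, D). Edges now: 7
Op 8: add_edge(A, D). Edges now: 8
Op 9: add_edge(A, C). Edges now: 9
Op 10: add_edge(B, D) (duplicate, no change). Edges now: 9
Compute levels (Kahn BFS):
  sources (in-degree 0): B, E, F
  process B: level=0
    B->C: in-degree(C)=2, level(C)>=1
    B->D: in-degree(D)=3, level(D)>=1
  process E: level=0
    E->A: in-degree(A)=1, level(A)>=1
    E->C: in-degree(C)=1, level(C)>=1
  process F: level=0
    F->A: in-degree(A)=0, level(A)=1, enqueue
    F->D: in-degree(D)=2, level(D)>=1
  process A: level=1
    A->C: in-degree(C)=0, level(C)=2, enqueue
    A->D: in-degree(D)=1, level(D)>=2
  process C: level=2
    C->D: in-degree(D)=0, level(D)=3, enqueue
  process D: level=3
All levels: A:1, B:0, C:2, D:3, E:0, F:0

Answer: A:1, B:0, C:2, D:3, E:0, F:0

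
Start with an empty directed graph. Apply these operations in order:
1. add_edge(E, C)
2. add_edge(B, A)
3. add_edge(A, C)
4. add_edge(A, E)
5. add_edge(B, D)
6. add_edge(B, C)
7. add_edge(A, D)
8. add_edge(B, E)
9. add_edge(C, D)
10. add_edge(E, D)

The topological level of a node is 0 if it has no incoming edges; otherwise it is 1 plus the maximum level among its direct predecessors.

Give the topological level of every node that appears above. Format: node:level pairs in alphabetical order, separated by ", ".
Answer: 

Answer: A:1, B:0, C:3, D:4, E:2

Derivation:
Op 1: add_edge(E, C). Edges now: 1
Op 2: add_edge(B, A). Edges now: 2
Op 3: add_edge(A, C). Edges now: 3
Op 4: add_edge(A, E). Edges now: 4
Op 5: add_edge(B, D). Edges now: 5
Op 6: add_edge(B, C). Edges now: 6
Op 7: add_edge(A, D). Edges now: 7
Op 8: add_edge(B, E). Edges now: 8
Op 9: add_edge(C, D). Edges now: 9
Op 10: add_edge(E, D). Edges now: 10
Compute levels (Kahn BFS):
  sources (in-degree 0): B
  process B: level=0
    B->A: in-degree(A)=0, level(A)=1, enqueue
    B->C: in-degree(C)=2, level(C)>=1
    B->D: in-degree(D)=3, level(D)>=1
    B->E: in-degree(E)=1, level(E)>=1
  process A: level=1
    A->C: in-degree(C)=1, level(C)>=2
    A->D: in-degree(D)=2, level(D)>=2
    A->E: in-degree(E)=0, level(E)=2, enqueue
  process E: level=2
    E->C: in-degree(C)=0, level(C)=3, enqueue
    E->D: in-degree(D)=1, level(D)>=3
  process C: level=3
    C->D: in-degree(D)=0, level(D)=4, enqueue
  process D: level=4
All levels: A:1, B:0, C:3, D:4, E:2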